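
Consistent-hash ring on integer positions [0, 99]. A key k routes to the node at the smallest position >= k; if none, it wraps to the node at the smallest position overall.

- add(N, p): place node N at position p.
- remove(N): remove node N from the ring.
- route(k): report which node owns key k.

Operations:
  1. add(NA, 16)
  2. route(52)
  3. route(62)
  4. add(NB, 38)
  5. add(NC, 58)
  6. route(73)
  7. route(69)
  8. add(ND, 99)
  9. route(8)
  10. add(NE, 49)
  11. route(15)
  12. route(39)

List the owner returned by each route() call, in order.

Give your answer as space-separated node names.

Op 1: add NA@16 -> ring=[16:NA]
Op 2: route key 52: none >= 52, wrap to smallest pos 16 -> NA
Op 3: route key 62: none >= 62, wrap to smallest pos 16 -> NA
Op 4: add NB@38 -> ring=[16:NA,38:NB]
Op 5: add NC@58 -> ring=[16:NA,38:NB,58:NC]
Op 6: route key 73: none >= 73, wrap to smallest pos 16 -> NA
Op 7: route key 69: none >= 69, wrap to smallest pos 16 -> NA
Op 8: add ND@99 -> ring=[16:NA,38:NB,58:NC,99:ND]
Op 9: route key 8: smallest pos >= 8 is 16 -> NA
Op 10: add NE@49 -> ring=[16:NA,38:NB,49:NE,58:NC,99:ND]
Op 11: route key 15: smallest pos >= 15 is 16 -> NA
Op 12: route key 39: smallest pos >= 39 is 49 -> NE

Answer: NA NA NA NA NA NA NE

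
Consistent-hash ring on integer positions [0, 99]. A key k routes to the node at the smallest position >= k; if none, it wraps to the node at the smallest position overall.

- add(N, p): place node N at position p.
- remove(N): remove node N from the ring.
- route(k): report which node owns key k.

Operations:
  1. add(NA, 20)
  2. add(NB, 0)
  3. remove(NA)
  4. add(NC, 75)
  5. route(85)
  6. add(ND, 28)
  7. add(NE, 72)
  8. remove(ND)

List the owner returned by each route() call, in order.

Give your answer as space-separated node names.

Answer: NB

Derivation:
Op 1: add NA@20 -> ring=[20:NA]
Op 2: add NB@0 -> ring=[0:NB,20:NA]
Op 3: remove NA -> ring=[0:NB]
Op 4: add NC@75 -> ring=[0:NB,75:NC]
Op 5: route key 85: none >= 85, wrap to smallest pos 0 -> NB
Op 6: add ND@28 -> ring=[0:NB,28:ND,75:NC]
Op 7: add NE@72 -> ring=[0:NB,28:ND,72:NE,75:NC]
Op 8: remove ND -> ring=[0:NB,72:NE,75:NC]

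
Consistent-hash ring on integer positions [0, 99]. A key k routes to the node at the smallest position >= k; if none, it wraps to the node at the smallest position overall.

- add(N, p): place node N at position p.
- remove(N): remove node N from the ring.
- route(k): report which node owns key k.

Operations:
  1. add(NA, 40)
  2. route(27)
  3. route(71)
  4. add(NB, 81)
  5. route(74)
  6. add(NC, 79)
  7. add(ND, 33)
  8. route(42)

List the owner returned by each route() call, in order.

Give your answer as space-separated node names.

Answer: NA NA NB NC

Derivation:
Op 1: add NA@40 -> ring=[40:NA]
Op 2: route key 27: smallest pos >= 27 is 40 -> NA
Op 3: route key 71: none >= 71, wrap to smallest pos 40 -> NA
Op 4: add NB@81 -> ring=[40:NA,81:NB]
Op 5: route key 74: smallest pos >= 74 is 81 -> NB
Op 6: add NC@79 -> ring=[40:NA,79:NC,81:NB]
Op 7: add ND@33 -> ring=[33:ND,40:NA,79:NC,81:NB]
Op 8: route key 42: smallest pos >= 42 is 79 -> NC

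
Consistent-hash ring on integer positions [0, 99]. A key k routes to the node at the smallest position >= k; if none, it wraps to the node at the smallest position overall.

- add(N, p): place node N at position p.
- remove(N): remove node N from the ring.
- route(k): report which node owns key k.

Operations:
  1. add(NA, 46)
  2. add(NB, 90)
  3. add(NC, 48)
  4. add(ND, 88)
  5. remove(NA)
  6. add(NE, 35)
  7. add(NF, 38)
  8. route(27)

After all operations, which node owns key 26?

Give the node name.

Op 1: add NA@46 -> ring=[46:NA]
Op 2: add NB@90 -> ring=[46:NA,90:NB]
Op 3: add NC@48 -> ring=[46:NA,48:NC,90:NB]
Op 4: add ND@88 -> ring=[46:NA,48:NC,88:ND,90:NB]
Op 5: remove NA -> ring=[48:NC,88:ND,90:NB]
Op 6: add NE@35 -> ring=[35:NE,48:NC,88:ND,90:NB]
Op 7: add NF@38 -> ring=[35:NE,38:NF,48:NC,88:ND,90:NB]
Op 8: route key 27: smallest pos >= 27 is 35 -> NE
Final route key 26: smallest pos >= 26 is 35 -> NE

Answer: NE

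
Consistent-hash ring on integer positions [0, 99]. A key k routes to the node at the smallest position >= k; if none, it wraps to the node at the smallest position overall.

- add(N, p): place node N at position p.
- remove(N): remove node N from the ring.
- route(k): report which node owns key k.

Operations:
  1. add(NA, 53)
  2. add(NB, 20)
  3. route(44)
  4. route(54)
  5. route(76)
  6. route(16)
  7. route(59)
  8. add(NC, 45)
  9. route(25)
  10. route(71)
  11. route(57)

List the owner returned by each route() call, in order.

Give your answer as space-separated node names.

Answer: NA NB NB NB NB NC NB NB

Derivation:
Op 1: add NA@53 -> ring=[53:NA]
Op 2: add NB@20 -> ring=[20:NB,53:NA]
Op 3: route key 44: smallest pos >= 44 is 53 -> NA
Op 4: route key 54: none >= 54, wrap to smallest pos 20 -> NB
Op 5: route key 76: none >= 76, wrap to smallest pos 20 -> NB
Op 6: route key 16: smallest pos >= 16 is 20 -> NB
Op 7: route key 59: none >= 59, wrap to smallest pos 20 -> NB
Op 8: add NC@45 -> ring=[20:NB,45:NC,53:NA]
Op 9: route key 25: smallest pos >= 25 is 45 -> NC
Op 10: route key 71: none >= 71, wrap to smallest pos 20 -> NB
Op 11: route key 57: none >= 57, wrap to smallest pos 20 -> NB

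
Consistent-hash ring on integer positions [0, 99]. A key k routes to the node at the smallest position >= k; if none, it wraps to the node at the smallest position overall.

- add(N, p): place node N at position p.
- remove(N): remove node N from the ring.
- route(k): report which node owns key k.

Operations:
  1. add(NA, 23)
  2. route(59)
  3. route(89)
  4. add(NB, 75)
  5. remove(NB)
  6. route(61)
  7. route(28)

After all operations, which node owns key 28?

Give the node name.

Op 1: add NA@23 -> ring=[23:NA]
Op 2: route key 59: none >= 59, wrap to smallest pos 23 -> NA
Op 3: route key 89: none >= 89, wrap to smallest pos 23 -> NA
Op 4: add NB@75 -> ring=[23:NA,75:NB]
Op 5: remove NB -> ring=[23:NA]
Op 6: route key 61: none >= 61, wrap to smallest pos 23 -> NA
Op 7: route key 28: none >= 28, wrap to smallest pos 23 -> NA
Final route key 28: none >= 28, wrap to smallest pos 23 -> NA

Answer: NA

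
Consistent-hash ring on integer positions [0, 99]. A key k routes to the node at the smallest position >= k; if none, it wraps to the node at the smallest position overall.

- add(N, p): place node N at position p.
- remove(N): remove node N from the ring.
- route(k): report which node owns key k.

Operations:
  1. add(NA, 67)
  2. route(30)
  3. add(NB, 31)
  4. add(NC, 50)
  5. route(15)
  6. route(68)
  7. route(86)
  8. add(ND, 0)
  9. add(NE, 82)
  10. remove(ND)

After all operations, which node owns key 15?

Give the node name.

Op 1: add NA@67 -> ring=[67:NA]
Op 2: route key 30: smallest pos >= 30 is 67 -> NA
Op 3: add NB@31 -> ring=[31:NB,67:NA]
Op 4: add NC@50 -> ring=[31:NB,50:NC,67:NA]
Op 5: route key 15: smallest pos >= 15 is 31 -> NB
Op 6: route key 68: none >= 68, wrap to smallest pos 31 -> NB
Op 7: route key 86: none >= 86, wrap to smallest pos 31 -> NB
Op 8: add ND@0 -> ring=[0:ND,31:NB,50:NC,67:NA]
Op 9: add NE@82 -> ring=[0:ND,31:NB,50:NC,67:NA,82:NE]
Op 10: remove ND -> ring=[31:NB,50:NC,67:NA,82:NE]
Final route key 15: smallest pos >= 15 is 31 -> NB

Answer: NB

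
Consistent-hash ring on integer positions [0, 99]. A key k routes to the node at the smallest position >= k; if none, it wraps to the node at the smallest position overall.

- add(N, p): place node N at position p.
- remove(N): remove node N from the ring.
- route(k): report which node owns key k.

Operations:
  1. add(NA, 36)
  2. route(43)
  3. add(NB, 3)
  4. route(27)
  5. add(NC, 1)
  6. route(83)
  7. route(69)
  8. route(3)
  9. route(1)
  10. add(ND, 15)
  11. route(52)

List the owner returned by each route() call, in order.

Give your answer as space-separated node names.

Answer: NA NA NC NC NB NC NC

Derivation:
Op 1: add NA@36 -> ring=[36:NA]
Op 2: route key 43: none >= 43, wrap to smallest pos 36 -> NA
Op 3: add NB@3 -> ring=[3:NB,36:NA]
Op 4: route key 27: smallest pos >= 27 is 36 -> NA
Op 5: add NC@1 -> ring=[1:NC,3:NB,36:NA]
Op 6: route key 83: none >= 83, wrap to smallest pos 1 -> NC
Op 7: route key 69: none >= 69, wrap to smallest pos 1 -> NC
Op 8: route key 3: smallest pos >= 3 is 3 -> NB
Op 9: route key 1: smallest pos >= 1 is 1 -> NC
Op 10: add ND@15 -> ring=[1:NC,3:NB,15:ND,36:NA]
Op 11: route key 52: none >= 52, wrap to smallest pos 1 -> NC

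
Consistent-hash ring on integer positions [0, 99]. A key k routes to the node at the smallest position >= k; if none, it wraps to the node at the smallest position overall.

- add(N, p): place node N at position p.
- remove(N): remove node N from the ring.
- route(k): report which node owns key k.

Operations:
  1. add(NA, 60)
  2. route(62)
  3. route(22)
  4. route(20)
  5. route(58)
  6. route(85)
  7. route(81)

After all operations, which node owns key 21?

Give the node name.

Answer: NA

Derivation:
Op 1: add NA@60 -> ring=[60:NA]
Op 2: route key 62: none >= 62, wrap to smallest pos 60 -> NA
Op 3: route key 22: smallest pos >= 22 is 60 -> NA
Op 4: route key 20: smallest pos >= 20 is 60 -> NA
Op 5: route key 58: smallest pos >= 58 is 60 -> NA
Op 6: route key 85: none >= 85, wrap to smallest pos 60 -> NA
Op 7: route key 81: none >= 81, wrap to smallest pos 60 -> NA
Final route key 21: smallest pos >= 21 is 60 -> NA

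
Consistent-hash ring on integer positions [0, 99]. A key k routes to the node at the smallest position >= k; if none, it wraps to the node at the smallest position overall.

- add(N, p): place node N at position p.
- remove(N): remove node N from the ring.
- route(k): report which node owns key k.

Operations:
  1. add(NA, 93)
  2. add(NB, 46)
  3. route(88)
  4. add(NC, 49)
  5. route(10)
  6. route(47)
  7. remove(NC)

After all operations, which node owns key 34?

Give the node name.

Op 1: add NA@93 -> ring=[93:NA]
Op 2: add NB@46 -> ring=[46:NB,93:NA]
Op 3: route key 88: smallest pos >= 88 is 93 -> NA
Op 4: add NC@49 -> ring=[46:NB,49:NC,93:NA]
Op 5: route key 10: smallest pos >= 10 is 46 -> NB
Op 6: route key 47: smallest pos >= 47 is 49 -> NC
Op 7: remove NC -> ring=[46:NB,93:NA]
Final route key 34: smallest pos >= 34 is 46 -> NB

Answer: NB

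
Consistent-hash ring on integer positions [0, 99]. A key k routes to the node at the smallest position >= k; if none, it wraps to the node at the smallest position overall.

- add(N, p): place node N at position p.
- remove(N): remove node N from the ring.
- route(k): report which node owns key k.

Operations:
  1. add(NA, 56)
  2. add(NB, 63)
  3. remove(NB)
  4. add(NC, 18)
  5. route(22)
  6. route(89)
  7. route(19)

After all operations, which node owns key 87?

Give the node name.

Answer: NC

Derivation:
Op 1: add NA@56 -> ring=[56:NA]
Op 2: add NB@63 -> ring=[56:NA,63:NB]
Op 3: remove NB -> ring=[56:NA]
Op 4: add NC@18 -> ring=[18:NC,56:NA]
Op 5: route key 22: smallest pos >= 22 is 56 -> NA
Op 6: route key 89: none >= 89, wrap to smallest pos 18 -> NC
Op 7: route key 19: smallest pos >= 19 is 56 -> NA
Final route key 87: none >= 87, wrap to smallest pos 18 -> NC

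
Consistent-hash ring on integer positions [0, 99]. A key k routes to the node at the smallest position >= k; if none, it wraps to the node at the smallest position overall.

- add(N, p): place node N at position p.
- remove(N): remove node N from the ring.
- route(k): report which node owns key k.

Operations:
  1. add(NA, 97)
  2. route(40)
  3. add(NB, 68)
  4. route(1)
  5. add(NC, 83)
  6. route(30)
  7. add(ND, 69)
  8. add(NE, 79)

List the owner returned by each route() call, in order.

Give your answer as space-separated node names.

Answer: NA NB NB

Derivation:
Op 1: add NA@97 -> ring=[97:NA]
Op 2: route key 40: smallest pos >= 40 is 97 -> NA
Op 3: add NB@68 -> ring=[68:NB,97:NA]
Op 4: route key 1: smallest pos >= 1 is 68 -> NB
Op 5: add NC@83 -> ring=[68:NB,83:NC,97:NA]
Op 6: route key 30: smallest pos >= 30 is 68 -> NB
Op 7: add ND@69 -> ring=[68:NB,69:ND,83:NC,97:NA]
Op 8: add NE@79 -> ring=[68:NB,69:ND,79:NE,83:NC,97:NA]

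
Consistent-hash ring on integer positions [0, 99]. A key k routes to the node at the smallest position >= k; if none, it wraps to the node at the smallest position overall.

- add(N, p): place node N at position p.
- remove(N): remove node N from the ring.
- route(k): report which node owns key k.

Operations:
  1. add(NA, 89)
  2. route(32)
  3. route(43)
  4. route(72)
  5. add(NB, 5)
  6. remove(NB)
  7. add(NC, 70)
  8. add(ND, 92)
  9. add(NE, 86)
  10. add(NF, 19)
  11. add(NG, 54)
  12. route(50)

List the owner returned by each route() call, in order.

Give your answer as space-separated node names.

Op 1: add NA@89 -> ring=[89:NA]
Op 2: route key 32: smallest pos >= 32 is 89 -> NA
Op 3: route key 43: smallest pos >= 43 is 89 -> NA
Op 4: route key 72: smallest pos >= 72 is 89 -> NA
Op 5: add NB@5 -> ring=[5:NB,89:NA]
Op 6: remove NB -> ring=[89:NA]
Op 7: add NC@70 -> ring=[70:NC,89:NA]
Op 8: add ND@92 -> ring=[70:NC,89:NA,92:ND]
Op 9: add NE@86 -> ring=[70:NC,86:NE,89:NA,92:ND]
Op 10: add NF@19 -> ring=[19:NF,70:NC,86:NE,89:NA,92:ND]
Op 11: add NG@54 -> ring=[19:NF,54:NG,70:NC,86:NE,89:NA,92:ND]
Op 12: route key 50: smallest pos >= 50 is 54 -> NG

Answer: NA NA NA NG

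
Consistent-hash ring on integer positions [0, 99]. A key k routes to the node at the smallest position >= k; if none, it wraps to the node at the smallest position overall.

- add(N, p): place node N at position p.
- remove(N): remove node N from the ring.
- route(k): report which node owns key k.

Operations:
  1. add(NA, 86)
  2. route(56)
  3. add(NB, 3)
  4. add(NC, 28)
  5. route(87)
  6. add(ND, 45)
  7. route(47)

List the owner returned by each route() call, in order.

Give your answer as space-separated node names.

Op 1: add NA@86 -> ring=[86:NA]
Op 2: route key 56: smallest pos >= 56 is 86 -> NA
Op 3: add NB@3 -> ring=[3:NB,86:NA]
Op 4: add NC@28 -> ring=[3:NB,28:NC,86:NA]
Op 5: route key 87: none >= 87, wrap to smallest pos 3 -> NB
Op 6: add ND@45 -> ring=[3:NB,28:NC,45:ND,86:NA]
Op 7: route key 47: smallest pos >= 47 is 86 -> NA

Answer: NA NB NA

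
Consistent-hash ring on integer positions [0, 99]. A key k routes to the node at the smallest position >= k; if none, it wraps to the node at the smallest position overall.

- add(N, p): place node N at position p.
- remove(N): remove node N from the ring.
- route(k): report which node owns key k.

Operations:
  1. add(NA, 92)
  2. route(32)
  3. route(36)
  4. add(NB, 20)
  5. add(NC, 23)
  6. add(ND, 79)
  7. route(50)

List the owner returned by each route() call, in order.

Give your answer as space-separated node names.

Answer: NA NA ND

Derivation:
Op 1: add NA@92 -> ring=[92:NA]
Op 2: route key 32: smallest pos >= 32 is 92 -> NA
Op 3: route key 36: smallest pos >= 36 is 92 -> NA
Op 4: add NB@20 -> ring=[20:NB,92:NA]
Op 5: add NC@23 -> ring=[20:NB,23:NC,92:NA]
Op 6: add ND@79 -> ring=[20:NB,23:NC,79:ND,92:NA]
Op 7: route key 50: smallest pos >= 50 is 79 -> ND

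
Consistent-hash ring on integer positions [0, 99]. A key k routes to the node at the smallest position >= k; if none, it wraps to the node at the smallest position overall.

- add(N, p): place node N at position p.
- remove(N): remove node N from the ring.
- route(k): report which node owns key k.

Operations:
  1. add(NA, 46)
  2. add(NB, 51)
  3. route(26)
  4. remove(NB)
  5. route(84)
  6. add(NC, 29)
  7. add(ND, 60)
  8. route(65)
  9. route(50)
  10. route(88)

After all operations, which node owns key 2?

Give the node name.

Answer: NC

Derivation:
Op 1: add NA@46 -> ring=[46:NA]
Op 2: add NB@51 -> ring=[46:NA,51:NB]
Op 3: route key 26: smallest pos >= 26 is 46 -> NA
Op 4: remove NB -> ring=[46:NA]
Op 5: route key 84: none >= 84, wrap to smallest pos 46 -> NA
Op 6: add NC@29 -> ring=[29:NC,46:NA]
Op 7: add ND@60 -> ring=[29:NC,46:NA,60:ND]
Op 8: route key 65: none >= 65, wrap to smallest pos 29 -> NC
Op 9: route key 50: smallest pos >= 50 is 60 -> ND
Op 10: route key 88: none >= 88, wrap to smallest pos 29 -> NC
Final route key 2: smallest pos >= 2 is 29 -> NC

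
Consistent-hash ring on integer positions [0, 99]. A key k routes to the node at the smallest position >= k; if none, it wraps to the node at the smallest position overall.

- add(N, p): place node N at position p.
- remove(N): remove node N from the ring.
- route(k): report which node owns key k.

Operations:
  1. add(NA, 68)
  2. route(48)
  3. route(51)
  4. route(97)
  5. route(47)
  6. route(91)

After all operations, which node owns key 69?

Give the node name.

Op 1: add NA@68 -> ring=[68:NA]
Op 2: route key 48: smallest pos >= 48 is 68 -> NA
Op 3: route key 51: smallest pos >= 51 is 68 -> NA
Op 4: route key 97: none >= 97, wrap to smallest pos 68 -> NA
Op 5: route key 47: smallest pos >= 47 is 68 -> NA
Op 6: route key 91: none >= 91, wrap to smallest pos 68 -> NA
Final route key 69: none >= 69, wrap to smallest pos 68 -> NA

Answer: NA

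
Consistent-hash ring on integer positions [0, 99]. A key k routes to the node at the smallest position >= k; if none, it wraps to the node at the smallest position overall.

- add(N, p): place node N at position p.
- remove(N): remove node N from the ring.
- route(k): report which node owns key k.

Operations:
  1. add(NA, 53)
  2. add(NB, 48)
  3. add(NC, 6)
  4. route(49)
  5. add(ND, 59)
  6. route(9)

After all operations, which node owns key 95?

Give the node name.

Op 1: add NA@53 -> ring=[53:NA]
Op 2: add NB@48 -> ring=[48:NB,53:NA]
Op 3: add NC@6 -> ring=[6:NC,48:NB,53:NA]
Op 4: route key 49: smallest pos >= 49 is 53 -> NA
Op 5: add ND@59 -> ring=[6:NC,48:NB,53:NA,59:ND]
Op 6: route key 9: smallest pos >= 9 is 48 -> NB
Final route key 95: none >= 95, wrap to smallest pos 6 -> NC

Answer: NC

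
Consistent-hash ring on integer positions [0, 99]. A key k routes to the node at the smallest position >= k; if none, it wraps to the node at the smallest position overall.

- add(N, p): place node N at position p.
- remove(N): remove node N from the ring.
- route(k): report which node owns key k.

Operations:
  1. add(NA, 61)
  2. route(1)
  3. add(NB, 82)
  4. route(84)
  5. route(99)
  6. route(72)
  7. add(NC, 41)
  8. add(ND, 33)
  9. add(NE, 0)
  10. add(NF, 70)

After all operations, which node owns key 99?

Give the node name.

Answer: NE

Derivation:
Op 1: add NA@61 -> ring=[61:NA]
Op 2: route key 1: smallest pos >= 1 is 61 -> NA
Op 3: add NB@82 -> ring=[61:NA,82:NB]
Op 4: route key 84: none >= 84, wrap to smallest pos 61 -> NA
Op 5: route key 99: none >= 99, wrap to smallest pos 61 -> NA
Op 6: route key 72: smallest pos >= 72 is 82 -> NB
Op 7: add NC@41 -> ring=[41:NC,61:NA,82:NB]
Op 8: add ND@33 -> ring=[33:ND,41:NC,61:NA,82:NB]
Op 9: add NE@0 -> ring=[0:NE,33:ND,41:NC,61:NA,82:NB]
Op 10: add NF@70 -> ring=[0:NE,33:ND,41:NC,61:NA,70:NF,82:NB]
Final route key 99: none >= 99, wrap to smallest pos 0 -> NE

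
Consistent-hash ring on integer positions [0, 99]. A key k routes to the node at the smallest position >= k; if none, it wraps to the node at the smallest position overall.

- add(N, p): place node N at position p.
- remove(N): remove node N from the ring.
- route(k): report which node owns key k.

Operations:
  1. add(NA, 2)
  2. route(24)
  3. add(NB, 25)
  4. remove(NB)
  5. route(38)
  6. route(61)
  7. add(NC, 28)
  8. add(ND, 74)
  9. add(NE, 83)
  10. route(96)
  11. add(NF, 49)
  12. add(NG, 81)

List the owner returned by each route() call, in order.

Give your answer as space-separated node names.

Op 1: add NA@2 -> ring=[2:NA]
Op 2: route key 24: none >= 24, wrap to smallest pos 2 -> NA
Op 3: add NB@25 -> ring=[2:NA,25:NB]
Op 4: remove NB -> ring=[2:NA]
Op 5: route key 38: none >= 38, wrap to smallest pos 2 -> NA
Op 6: route key 61: none >= 61, wrap to smallest pos 2 -> NA
Op 7: add NC@28 -> ring=[2:NA,28:NC]
Op 8: add ND@74 -> ring=[2:NA,28:NC,74:ND]
Op 9: add NE@83 -> ring=[2:NA,28:NC,74:ND,83:NE]
Op 10: route key 96: none >= 96, wrap to smallest pos 2 -> NA
Op 11: add NF@49 -> ring=[2:NA,28:NC,49:NF,74:ND,83:NE]
Op 12: add NG@81 -> ring=[2:NA,28:NC,49:NF,74:ND,81:NG,83:NE]

Answer: NA NA NA NA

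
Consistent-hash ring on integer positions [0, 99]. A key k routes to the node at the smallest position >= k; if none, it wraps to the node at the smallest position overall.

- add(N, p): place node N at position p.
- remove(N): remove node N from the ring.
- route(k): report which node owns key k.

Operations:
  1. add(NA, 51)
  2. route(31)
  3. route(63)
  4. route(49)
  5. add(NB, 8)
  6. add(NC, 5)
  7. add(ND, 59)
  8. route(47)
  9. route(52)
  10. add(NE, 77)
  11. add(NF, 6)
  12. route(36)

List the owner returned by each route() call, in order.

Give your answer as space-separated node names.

Answer: NA NA NA NA ND NA

Derivation:
Op 1: add NA@51 -> ring=[51:NA]
Op 2: route key 31: smallest pos >= 31 is 51 -> NA
Op 3: route key 63: none >= 63, wrap to smallest pos 51 -> NA
Op 4: route key 49: smallest pos >= 49 is 51 -> NA
Op 5: add NB@8 -> ring=[8:NB,51:NA]
Op 6: add NC@5 -> ring=[5:NC,8:NB,51:NA]
Op 7: add ND@59 -> ring=[5:NC,8:NB,51:NA,59:ND]
Op 8: route key 47: smallest pos >= 47 is 51 -> NA
Op 9: route key 52: smallest pos >= 52 is 59 -> ND
Op 10: add NE@77 -> ring=[5:NC,8:NB,51:NA,59:ND,77:NE]
Op 11: add NF@6 -> ring=[5:NC,6:NF,8:NB,51:NA,59:ND,77:NE]
Op 12: route key 36: smallest pos >= 36 is 51 -> NA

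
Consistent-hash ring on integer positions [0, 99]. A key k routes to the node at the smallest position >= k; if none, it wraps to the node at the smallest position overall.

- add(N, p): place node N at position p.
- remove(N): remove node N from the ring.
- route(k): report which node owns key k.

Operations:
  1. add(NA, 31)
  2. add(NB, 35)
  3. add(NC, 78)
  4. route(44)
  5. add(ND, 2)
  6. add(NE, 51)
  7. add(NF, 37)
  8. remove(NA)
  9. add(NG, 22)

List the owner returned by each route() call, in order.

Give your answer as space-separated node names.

Answer: NC

Derivation:
Op 1: add NA@31 -> ring=[31:NA]
Op 2: add NB@35 -> ring=[31:NA,35:NB]
Op 3: add NC@78 -> ring=[31:NA,35:NB,78:NC]
Op 4: route key 44: smallest pos >= 44 is 78 -> NC
Op 5: add ND@2 -> ring=[2:ND,31:NA,35:NB,78:NC]
Op 6: add NE@51 -> ring=[2:ND,31:NA,35:NB,51:NE,78:NC]
Op 7: add NF@37 -> ring=[2:ND,31:NA,35:NB,37:NF,51:NE,78:NC]
Op 8: remove NA -> ring=[2:ND,35:NB,37:NF,51:NE,78:NC]
Op 9: add NG@22 -> ring=[2:ND,22:NG,35:NB,37:NF,51:NE,78:NC]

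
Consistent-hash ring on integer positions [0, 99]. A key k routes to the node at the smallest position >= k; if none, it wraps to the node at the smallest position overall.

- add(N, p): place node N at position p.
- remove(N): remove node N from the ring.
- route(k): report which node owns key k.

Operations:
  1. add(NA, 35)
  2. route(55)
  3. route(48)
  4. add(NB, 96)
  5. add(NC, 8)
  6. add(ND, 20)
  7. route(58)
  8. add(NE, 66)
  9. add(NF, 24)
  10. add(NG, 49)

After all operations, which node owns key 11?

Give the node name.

Op 1: add NA@35 -> ring=[35:NA]
Op 2: route key 55: none >= 55, wrap to smallest pos 35 -> NA
Op 3: route key 48: none >= 48, wrap to smallest pos 35 -> NA
Op 4: add NB@96 -> ring=[35:NA,96:NB]
Op 5: add NC@8 -> ring=[8:NC,35:NA,96:NB]
Op 6: add ND@20 -> ring=[8:NC,20:ND,35:NA,96:NB]
Op 7: route key 58: smallest pos >= 58 is 96 -> NB
Op 8: add NE@66 -> ring=[8:NC,20:ND,35:NA,66:NE,96:NB]
Op 9: add NF@24 -> ring=[8:NC,20:ND,24:NF,35:NA,66:NE,96:NB]
Op 10: add NG@49 -> ring=[8:NC,20:ND,24:NF,35:NA,49:NG,66:NE,96:NB]
Final route key 11: smallest pos >= 11 is 20 -> ND

Answer: ND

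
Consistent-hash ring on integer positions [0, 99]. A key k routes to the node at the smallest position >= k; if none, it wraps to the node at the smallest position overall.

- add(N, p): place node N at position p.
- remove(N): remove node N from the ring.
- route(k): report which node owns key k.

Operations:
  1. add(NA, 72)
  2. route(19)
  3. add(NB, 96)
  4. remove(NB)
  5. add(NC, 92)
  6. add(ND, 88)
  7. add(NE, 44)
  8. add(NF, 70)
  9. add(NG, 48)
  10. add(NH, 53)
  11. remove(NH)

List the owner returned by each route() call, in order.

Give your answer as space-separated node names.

Answer: NA

Derivation:
Op 1: add NA@72 -> ring=[72:NA]
Op 2: route key 19: smallest pos >= 19 is 72 -> NA
Op 3: add NB@96 -> ring=[72:NA,96:NB]
Op 4: remove NB -> ring=[72:NA]
Op 5: add NC@92 -> ring=[72:NA,92:NC]
Op 6: add ND@88 -> ring=[72:NA,88:ND,92:NC]
Op 7: add NE@44 -> ring=[44:NE,72:NA,88:ND,92:NC]
Op 8: add NF@70 -> ring=[44:NE,70:NF,72:NA,88:ND,92:NC]
Op 9: add NG@48 -> ring=[44:NE,48:NG,70:NF,72:NA,88:ND,92:NC]
Op 10: add NH@53 -> ring=[44:NE,48:NG,53:NH,70:NF,72:NA,88:ND,92:NC]
Op 11: remove NH -> ring=[44:NE,48:NG,70:NF,72:NA,88:ND,92:NC]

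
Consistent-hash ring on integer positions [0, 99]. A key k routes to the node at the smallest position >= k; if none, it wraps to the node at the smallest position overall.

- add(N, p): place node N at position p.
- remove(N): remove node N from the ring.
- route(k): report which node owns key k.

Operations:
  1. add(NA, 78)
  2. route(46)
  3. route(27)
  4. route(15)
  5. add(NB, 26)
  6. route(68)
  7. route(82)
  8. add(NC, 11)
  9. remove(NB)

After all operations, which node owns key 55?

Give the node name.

Answer: NA

Derivation:
Op 1: add NA@78 -> ring=[78:NA]
Op 2: route key 46: smallest pos >= 46 is 78 -> NA
Op 3: route key 27: smallest pos >= 27 is 78 -> NA
Op 4: route key 15: smallest pos >= 15 is 78 -> NA
Op 5: add NB@26 -> ring=[26:NB,78:NA]
Op 6: route key 68: smallest pos >= 68 is 78 -> NA
Op 7: route key 82: none >= 82, wrap to smallest pos 26 -> NB
Op 8: add NC@11 -> ring=[11:NC,26:NB,78:NA]
Op 9: remove NB -> ring=[11:NC,78:NA]
Final route key 55: smallest pos >= 55 is 78 -> NA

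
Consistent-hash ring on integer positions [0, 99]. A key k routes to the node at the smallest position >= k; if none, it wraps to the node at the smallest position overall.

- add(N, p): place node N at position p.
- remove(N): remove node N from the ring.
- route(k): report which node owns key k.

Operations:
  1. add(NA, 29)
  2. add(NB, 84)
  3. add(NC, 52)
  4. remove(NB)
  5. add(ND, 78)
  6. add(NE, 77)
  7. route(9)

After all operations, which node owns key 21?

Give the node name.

Op 1: add NA@29 -> ring=[29:NA]
Op 2: add NB@84 -> ring=[29:NA,84:NB]
Op 3: add NC@52 -> ring=[29:NA,52:NC,84:NB]
Op 4: remove NB -> ring=[29:NA,52:NC]
Op 5: add ND@78 -> ring=[29:NA,52:NC,78:ND]
Op 6: add NE@77 -> ring=[29:NA,52:NC,77:NE,78:ND]
Op 7: route key 9: smallest pos >= 9 is 29 -> NA
Final route key 21: smallest pos >= 21 is 29 -> NA

Answer: NA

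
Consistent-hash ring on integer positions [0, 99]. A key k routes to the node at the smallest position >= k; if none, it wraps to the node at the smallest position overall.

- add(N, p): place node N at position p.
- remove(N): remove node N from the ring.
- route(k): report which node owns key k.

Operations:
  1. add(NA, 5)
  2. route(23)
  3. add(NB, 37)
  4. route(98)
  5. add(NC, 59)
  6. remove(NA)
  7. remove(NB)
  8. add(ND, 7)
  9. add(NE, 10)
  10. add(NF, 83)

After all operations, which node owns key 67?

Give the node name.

Op 1: add NA@5 -> ring=[5:NA]
Op 2: route key 23: none >= 23, wrap to smallest pos 5 -> NA
Op 3: add NB@37 -> ring=[5:NA,37:NB]
Op 4: route key 98: none >= 98, wrap to smallest pos 5 -> NA
Op 5: add NC@59 -> ring=[5:NA,37:NB,59:NC]
Op 6: remove NA -> ring=[37:NB,59:NC]
Op 7: remove NB -> ring=[59:NC]
Op 8: add ND@7 -> ring=[7:ND,59:NC]
Op 9: add NE@10 -> ring=[7:ND,10:NE,59:NC]
Op 10: add NF@83 -> ring=[7:ND,10:NE,59:NC,83:NF]
Final route key 67: smallest pos >= 67 is 83 -> NF

Answer: NF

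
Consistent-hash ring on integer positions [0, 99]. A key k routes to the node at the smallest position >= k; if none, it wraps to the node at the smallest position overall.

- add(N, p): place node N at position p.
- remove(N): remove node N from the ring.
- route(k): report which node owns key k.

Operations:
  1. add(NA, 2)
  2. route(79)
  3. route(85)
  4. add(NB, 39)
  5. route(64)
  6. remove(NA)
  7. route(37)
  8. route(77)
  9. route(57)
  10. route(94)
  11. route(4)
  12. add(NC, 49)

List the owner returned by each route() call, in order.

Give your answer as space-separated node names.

Answer: NA NA NA NB NB NB NB NB

Derivation:
Op 1: add NA@2 -> ring=[2:NA]
Op 2: route key 79: none >= 79, wrap to smallest pos 2 -> NA
Op 3: route key 85: none >= 85, wrap to smallest pos 2 -> NA
Op 4: add NB@39 -> ring=[2:NA,39:NB]
Op 5: route key 64: none >= 64, wrap to smallest pos 2 -> NA
Op 6: remove NA -> ring=[39:NB]
Op 7: route key 37: smallest pos >= 37 is 39 -> NB
Op 8: route key 77: none >= 77, wrap to smallest pos 39 -> NB
Op 9: route key 57: none >= 57, wrap to smallest pos 39 -> NB
Op 10: route key 94: none >= 94, wrap to smallest pos 39 -> NB
Op 11: route key 4: smallest pos >= 4 is 39 -> NB
Op 12: add NC@49 -> ring=[39:NB,49:NC]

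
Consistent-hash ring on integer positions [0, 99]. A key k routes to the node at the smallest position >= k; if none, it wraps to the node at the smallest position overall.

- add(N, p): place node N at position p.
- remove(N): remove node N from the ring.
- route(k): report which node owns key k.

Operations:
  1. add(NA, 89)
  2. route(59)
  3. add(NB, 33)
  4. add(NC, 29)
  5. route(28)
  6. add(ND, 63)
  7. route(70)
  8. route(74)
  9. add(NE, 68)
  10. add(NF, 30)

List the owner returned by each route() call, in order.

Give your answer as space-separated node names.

Answer: NA NC NA NA

Derivation:
Op 1: add NA@89 -> ring=[89:NA]
Op 2: route key 59: smallest pos >= 59 is 89 -> NA
Op 3: add NB@33 -> ring=[33:NB,89:NA]
Op 4: add NC@29 -> ring=[29:NC,33:NB,89:NA]
Op 5: route key 28: smallest pos >= 28 is 29 -> NC
Op 6: add ND@63 -> ring=[29:NC,33:NB,63:ND,89:NA]
Op 7: route key 70: smallest pos >= 70 is 89 -> NA
Op 8: route key 74: smallest pos >= 74 is 89 -> NA
Op 9: add NE@68 -> ring=[29:NC,33:NB,63:ND,68:NE,89:NA]
Op 10: add NF@30 -> ring=[29:NC,30:NF,33:NB,63:ND,68:NE,89:NA]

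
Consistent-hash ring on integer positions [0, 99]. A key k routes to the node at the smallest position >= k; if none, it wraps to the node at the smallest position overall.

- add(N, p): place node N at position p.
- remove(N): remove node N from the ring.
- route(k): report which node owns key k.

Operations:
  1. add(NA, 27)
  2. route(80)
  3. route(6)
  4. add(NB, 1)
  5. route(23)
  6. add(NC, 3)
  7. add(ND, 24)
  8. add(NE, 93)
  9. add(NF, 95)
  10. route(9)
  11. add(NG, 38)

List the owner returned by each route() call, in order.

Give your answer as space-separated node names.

Op 1: add NA@27 -> ring=[27:NA]
Op 2: route key 80: none >= 80, wrap to smallest pos 27 -> NA
Op 3: route key 6: smallest pos >= 6 is 27 -> NA
Op 4: add NB@1 -> ring=[1:NB,27:NA]
Op 5: route key 23: smallest pos >= 23 is 27 -> NA
Op 6: add NC@3 -> ring=[1:NB,3:NC,27:NA]
Op 7: add ND@24 -> ring=[1:NB,3:NC,24:ND,27:NA]
Op 8: add NE@93 -> ring=[1:NB,3:NC,24:ND,27:NA,93:NE]
Op 9: add NF@95 -> ring=[1:NB,3:NC,24:ND,27:NA,93:NE,95:NF]
Op 10: route key 9: smallest pos >= 9 is 24 -> ND
Op 11: add NG@38 -> ring=[1:NB,3:NC,24:ND,27:NA,38:NG,93:NE,95:NF]

Answer: NA NA NA ND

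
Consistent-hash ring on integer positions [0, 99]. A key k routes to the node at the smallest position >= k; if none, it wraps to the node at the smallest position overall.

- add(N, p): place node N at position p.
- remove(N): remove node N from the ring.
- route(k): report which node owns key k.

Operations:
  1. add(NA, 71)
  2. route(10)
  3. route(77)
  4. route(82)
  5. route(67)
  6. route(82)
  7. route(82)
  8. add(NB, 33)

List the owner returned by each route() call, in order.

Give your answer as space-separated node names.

Answer: NA NA NA NA NA NA

Derivation:
Op 1: add NA@71 -> ring=[71:NA]
Op 2: route key 10: smallest pos >= 10 is 71 -> NA
Op 3: route key 77: none >= 77, wrap to smallest pos 71 -> NA
Op 4: route key 82: none >= 82, wrap to smallest pos 71 -> NA
Op 5: route key 67: smallest pos >= 67 is 71 -> NA
Op 6: route key 82: none >= 82, wrap to smallest pos 71 -> NA
Op 7: route key 82: none >= 82, wrap to smallest pos 71 -> NA
Op 8: add NB@33 -> ring=[33:NB,71:NA]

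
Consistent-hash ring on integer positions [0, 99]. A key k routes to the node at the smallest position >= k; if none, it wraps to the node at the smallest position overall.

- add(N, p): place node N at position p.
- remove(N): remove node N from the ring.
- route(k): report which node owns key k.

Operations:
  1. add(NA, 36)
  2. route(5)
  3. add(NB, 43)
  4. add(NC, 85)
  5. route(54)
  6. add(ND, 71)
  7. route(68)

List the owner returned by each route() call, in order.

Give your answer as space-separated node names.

Op 1: add NA@36 -> ring=[36:NA]
Op 2: route key 5: smallest pos >= 5 is 36 -> NA
Op 3: add NB@43 -> ring=[36:NA,43:NB]
Op 4: add NC@85 -> ring=[36:NA,43:NB,85:NC]
Op 5: route key 54: smallest pos >= 54 is 85 -> NC
Op 6: add ND@71 -> ring=[36:NA,43:NB,71:ND,85:NC]
Op 7: route key 68: smallest pos >= 68 is 71 -> ND

Answer: NA NC ND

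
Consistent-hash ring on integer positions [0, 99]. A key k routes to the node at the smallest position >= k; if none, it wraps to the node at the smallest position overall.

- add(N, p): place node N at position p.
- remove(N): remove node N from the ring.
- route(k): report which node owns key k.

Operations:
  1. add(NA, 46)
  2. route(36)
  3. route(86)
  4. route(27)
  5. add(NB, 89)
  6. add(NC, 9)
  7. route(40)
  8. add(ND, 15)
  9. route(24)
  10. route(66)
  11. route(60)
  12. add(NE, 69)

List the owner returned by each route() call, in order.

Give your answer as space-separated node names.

Answer: NA NA NA NA NA NB NB

Derivation:
Op 1: add NA@46 -> ring=[46:NA]
Op 2: route key 36: smallest pos >= 36 is 46 -> NA
Op 3: route key 86: none >= 86, wrap to smallest pos 46 -> NA
Op 4: route key 27: smallest pos >= 27 is 46 -> NA
Op 5: add NB@89 -> ring=[46:NA,89:NB]
Op 6: add NC@9 -> ring=[9:NC,46:NA,89:NB]
Op 7: route key 40: smallest pos >= 40 is 46 -> NA
Op 8: add ND@15 -> ring=[9:NC,15:ND,46:NA,89:NB]
Op 9: route key 24: smallest pos >= 24 is 46 -> NA
Op 10: route key 66: smallest pos >= 66 is 89 -> NB
Op 11: route key 60: smallest pos >= 60 is 89 -> NB
Op 12: add NE@69 -> ring=[9:NC,15:ND,46:NA,69:NE,89:NB]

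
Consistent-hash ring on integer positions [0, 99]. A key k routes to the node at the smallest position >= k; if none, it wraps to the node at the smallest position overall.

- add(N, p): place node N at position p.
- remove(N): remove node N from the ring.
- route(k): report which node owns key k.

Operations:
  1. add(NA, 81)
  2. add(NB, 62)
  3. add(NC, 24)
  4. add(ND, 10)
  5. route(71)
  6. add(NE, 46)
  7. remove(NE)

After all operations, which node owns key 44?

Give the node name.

Op 1: add NA@81 -> ring=[81:NA]
Op 2: add NB@62 -> ring=[62:NB,81:NA]
Op 3: add NC@24 -> ring=[24:NC,62:NB,81:NA]
Op 4: add ND@10 -> ring=[10:ND,24:NC,62:NB,81:NA]
Op 5: route key 71: smallest pos >= 71 is 81 -> NA
Op 6: add NE@46 -> ring=[10:ND,24:NC,46:NE,62:NB,81:NA]
Op 7: remove NE -> ring=[10:ND,24:NC,62:NB,81:NA]
Final route key 44: smallest pos >= 44 is 62 -> NB

Answer: NB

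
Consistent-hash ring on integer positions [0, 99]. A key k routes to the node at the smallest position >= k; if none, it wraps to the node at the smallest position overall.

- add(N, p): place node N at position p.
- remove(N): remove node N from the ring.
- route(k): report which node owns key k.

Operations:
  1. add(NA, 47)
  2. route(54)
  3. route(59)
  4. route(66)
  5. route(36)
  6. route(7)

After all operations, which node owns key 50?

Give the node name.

Answer: NA

Derivation:
Op 1: add NA@47 -> ring=[47:NA]
Op 2: route key 54: none >= 54, wrap to smallest pos 47 -> NA
Op 3: route key 59: none >= 59, wrap to smallest pos 47 -> NA
Op 4: route key 66: none >= 66, wrap to smallest pos 47 -> NA
Op 5: route key 36: smallest pos >= 36 is 47 -> NA
Op 6: route key 7: smallest pos >= 7 is 47 -> NA
Final route key 50: none >= 50, wrap to smallest pos 47 -> NA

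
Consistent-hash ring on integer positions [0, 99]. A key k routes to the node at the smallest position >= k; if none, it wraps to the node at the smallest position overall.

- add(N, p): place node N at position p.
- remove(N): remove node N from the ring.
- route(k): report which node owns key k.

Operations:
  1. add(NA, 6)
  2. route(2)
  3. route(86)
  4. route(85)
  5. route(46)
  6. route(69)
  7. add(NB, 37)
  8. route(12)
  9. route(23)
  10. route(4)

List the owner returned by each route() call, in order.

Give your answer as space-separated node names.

Op 1: add NA@6 -> ring=[6:NA]
Op 2: route key 2: smallest pos >= 2 is 6 -> NA
Op 3: route key 86: none >= 86, wrap to smallest pos 6 -> NA
Op 4: route key 85: none >= 85, wrap to smallest pos 6 -> NA
Op 5: route key 46: none >= 46, wrap to smallest pos 6 -> NA
Op 6: route key 69: none >= 69, wrap to smallest pos 6 -> NA
Op 7: add NB@37 -> ring=[6:NA,37:NB]
Op 8: route key 12: smallest pos >= 12 is 37 -> NB
Op 9: route key 23: smallest pos >= 23 is 37 -> NB
Op 10: route key 4: smallest pos >= 4 is 6 -> NA

Answer: NA NA NA NA NA NB NB NA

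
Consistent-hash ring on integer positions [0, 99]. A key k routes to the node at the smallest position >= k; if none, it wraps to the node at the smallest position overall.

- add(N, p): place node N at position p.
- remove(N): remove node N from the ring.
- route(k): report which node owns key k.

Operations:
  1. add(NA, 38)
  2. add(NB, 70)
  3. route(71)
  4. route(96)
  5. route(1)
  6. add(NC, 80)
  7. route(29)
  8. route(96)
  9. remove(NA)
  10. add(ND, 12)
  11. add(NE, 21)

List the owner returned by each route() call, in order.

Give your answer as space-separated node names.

Answer: NA NA NA NA NA

Derivation:
Op 1: add NA@38 -> ring=[38:NA]
Op 2: add NB@70 -> ring=[38:NA,70:NB]
Op 3: route key 71: none >= 71, wrap to smallest pos 38 -> NA
Op 4: route key 96: none >= 96, wrap to smallest pos 38 -> NA
Op 5: route key 1: smallest pos >= 1 is 38 -> NA
Op 6: add NC@80 -> ring=[38:NA,70:NB,80:NC]
Op 7: route key 29: smallest pos >= 29 is 38 -> NA
Op 8: route key 96: none >= 96, wrap to smallest pos 38 -> NA
Op 9: remove NA -> ring=[70:NB,80:NC]
Op 10: add ND@12 -> ring=[12:ND,70:NB,80:NC]
Op 11: add NE@21 -> ring=[12:ND,21:NE,70:NB,80:NC]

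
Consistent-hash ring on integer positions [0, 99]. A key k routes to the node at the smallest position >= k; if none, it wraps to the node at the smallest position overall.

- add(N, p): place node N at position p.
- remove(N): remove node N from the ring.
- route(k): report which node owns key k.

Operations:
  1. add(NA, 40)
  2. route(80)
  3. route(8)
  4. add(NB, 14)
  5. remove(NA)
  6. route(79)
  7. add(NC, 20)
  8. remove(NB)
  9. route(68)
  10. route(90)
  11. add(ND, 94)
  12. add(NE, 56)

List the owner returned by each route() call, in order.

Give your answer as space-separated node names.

Answer: NA NA NB NC NC

Derivation:
Op 1: add NA@40 -> ring=[40:NA]
Op 2: route key 80: none >= 80, wrap to smallest pos 40 -> NA
Op 3: route key 8: smallest pos >= 8 is 40 -> NA
Op 4: add NB@14 -> ring=[14:NB,40:NA]
Op 5: remove NA -> ring=[14:NB]
Op 6: route key 79: none >= 79, wrap to smallest pos 14 -> NB
Op 7: add NC@20 -> ring=[14:NB,20:NC]
Op 8: remove NB -> ring=[20:NC]
Op 9: route key 68: none >= 68, wrap to smallest pos 20 -> NC
Op 10: route key 90: none >= 90, wrap to smallest pos 20 -> NC
Op 11: add ND@94 -> ring=[20:NC,94:ND]
Op 12: add NE@56 -> ring=[20:NC,56:NE,94:ND]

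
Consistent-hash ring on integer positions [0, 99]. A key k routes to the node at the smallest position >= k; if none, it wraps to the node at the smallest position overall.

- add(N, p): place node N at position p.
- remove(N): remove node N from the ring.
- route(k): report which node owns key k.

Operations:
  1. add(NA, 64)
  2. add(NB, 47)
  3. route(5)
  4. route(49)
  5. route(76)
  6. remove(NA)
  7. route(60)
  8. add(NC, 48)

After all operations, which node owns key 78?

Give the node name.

Answer: NB

Derivation:
Op 1: add NA@64 -> ring=[64:NA]
Op 2: add NB@47 -> ring=[47:NB,64:NA]
Op 3: route key 5: smallest pos >= 5 is 47 -> NB
Op 4: route key 49: smallest pos >= 49 is 64 -> NA
Op 5: route key 76: none >= 76, wrap to smallest pos 47 -> NB
Op 6: remove NA -> ring=[47:NB]
Op 7: route key 60: none >= 60, wrap to smallest pos 47 -> NB
Op 8: add NC@48 -> ring=[47:NB,48:NC]
Final route key 78: none >= 78, wrap to smallest pos 47 -> NB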